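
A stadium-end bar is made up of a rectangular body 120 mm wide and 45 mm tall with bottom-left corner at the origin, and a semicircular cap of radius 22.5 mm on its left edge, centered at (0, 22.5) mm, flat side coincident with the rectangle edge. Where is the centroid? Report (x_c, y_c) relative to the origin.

rectangular body: A = 120 × 45 = 5400.00, centroid at (60.00, 22.50).
semicircular end: A = ½π·22.5² = 795.22, centroid at (-9.55, 22.50).
ΣA = 6195.22 mm², ΣAx_c = 316406.25 mm³, ΣAy_c = 139392.35 mm³.
x_c = 316406.25/6195.22 = 51.07 mm; y_c = 139392.35/6195.22 = 22.50 mm.

x_c = 51.07 mm, y_c = 22.50 mm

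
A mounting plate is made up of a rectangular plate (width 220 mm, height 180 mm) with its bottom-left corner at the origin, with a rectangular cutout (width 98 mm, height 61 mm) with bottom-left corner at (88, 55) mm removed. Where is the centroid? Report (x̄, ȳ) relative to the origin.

x̄ = 105.20 mm, ȳ = 90.80 mm

plate: A = 220 × 180 = 39600.00, centroid at (110.00, 90.00).
hole: A = −(98 × 61) = -5978.00, centroid at (137.00, 85.50).
ΣA = 33622.00 mm²
ΣAx̄ = (39600.00)(110.00) + (-5978.00)(137.00) = 3537014.00 mm³
ΣAȳ = (39600.00)(90.00) + (-5978.00)(85.50) = 3052881.00 mm³
x̄ = 3537014.00 / 33622.00 = 105.20 mm
ȳ = 3052881.00 / 33622.00 = 90.80 mm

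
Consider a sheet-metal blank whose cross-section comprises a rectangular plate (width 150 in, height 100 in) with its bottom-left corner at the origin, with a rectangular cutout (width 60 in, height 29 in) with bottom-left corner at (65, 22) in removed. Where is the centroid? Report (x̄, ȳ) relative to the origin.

Part | A | x̄ᵢ | ȳᵢ | A·x̄ᵢ | A·ȳᵢ
plate | 15000.00 | 75.00 | 50.00 | 1125000.00 | 750000.00
hole | -1740.00 | 95.00 | 36.50 | -165300.00 | -63510.00
Σ | 13260.00 |  |  | 959700.00 | 686490.00
x̄ = 959700.00 / 13260.00 = 72.38 in
ȳ = 686490.00 / 13260.00 = 51.77 in

x̄ = 72.38 in, ȳ = 51.77 in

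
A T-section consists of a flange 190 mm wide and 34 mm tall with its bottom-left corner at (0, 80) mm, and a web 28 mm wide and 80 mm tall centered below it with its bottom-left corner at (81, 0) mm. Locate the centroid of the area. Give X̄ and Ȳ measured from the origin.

X̄ = 95.00 mm, Ȳ = 82.32 mm

web: A = 28 × 80 = 2240.00, centroid at (95.00, 40.00).
flange: A = 190 × 34 = 6460.00, centroid at (95.00, 97.00).
ΣA = 8700.00 mm², ΣAX̄ = 826500.00 mm³, ΣAȲ = 716220.00 mm³.
X̄ = 826500.00/8700.00 = 95.00 mm; Ȳ = 716220.00/8700.00 = 82.32 mm.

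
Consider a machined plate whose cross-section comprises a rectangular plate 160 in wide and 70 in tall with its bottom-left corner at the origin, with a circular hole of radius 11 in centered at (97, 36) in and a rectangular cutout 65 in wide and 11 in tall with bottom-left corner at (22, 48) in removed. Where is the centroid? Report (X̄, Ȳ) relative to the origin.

Part | A | x̄ᵢ | ȳᵢ | A·x̄ᵢ | A·ȳᵢ
plate | 11200.00 | 80.00 | 35.00 | 896000.00 | 392000.00
hole 1 | -380.13 | 97.00 | 36.00 | -36872.87 | -13684.78
hole 2 | -715.00 | 54.50 | 53.50 | -38967.50 | -38252.50
Σ | 10104.87 |  |  | 820159.63 | 340062.72
X̄ = 820159.63 / 10104.87 = 81.16 in
Ȳ = 340062.72 / 10104.87 = 33.65 in

X̄ = 81.16 in, Ȳ = 33.65 in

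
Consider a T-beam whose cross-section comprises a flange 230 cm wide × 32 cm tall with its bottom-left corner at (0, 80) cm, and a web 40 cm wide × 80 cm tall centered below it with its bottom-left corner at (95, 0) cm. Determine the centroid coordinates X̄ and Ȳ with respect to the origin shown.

X̄ = 115.00 cm, Ȳ = 79.03 cm

web: A = 40 × 80 = 3200.00, centroid at (115.00, 40.00).
flange: A = 230 × 32 = 7360.00, centroid at (115.00, 96.00).
ΣA = 10560.00 cm², ΣAX̄ = 1214400.00 cm³, ΣAȲ = 834560.00 cm³.
X̄ = 1214400.00/10560.00 = 115.00 cm; Ȳ = 834560.00/10560.00 = 79.03 cm.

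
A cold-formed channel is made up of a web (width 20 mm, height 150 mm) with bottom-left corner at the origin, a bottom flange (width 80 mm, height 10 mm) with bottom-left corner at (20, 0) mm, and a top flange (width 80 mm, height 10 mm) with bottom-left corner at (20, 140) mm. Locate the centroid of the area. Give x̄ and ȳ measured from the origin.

x̄ = 27.39 mm, ȳ = 75.00 mm

Part | A | x̄ᵢ | ȳᵢ | A·x̄ᵢ | A·ȳᵢ
web | 3000.00 | 10.00 | 75.00 | 30000.00 | 225000.00
bottom flange | 800.00 | 60.00 | 5.00 | 48000.00 | 4000.00
top flange | 800.00 | 60.00 | 145.00 | 48000.00 | 116000.00
Σ | 4600.00 |  |  | 126000.00 | 345000.00
x̄ = 126000.00 / 4600.00 = 27.39 mm
ȳ = 345000.00 / 4600.00 = 75.00 mm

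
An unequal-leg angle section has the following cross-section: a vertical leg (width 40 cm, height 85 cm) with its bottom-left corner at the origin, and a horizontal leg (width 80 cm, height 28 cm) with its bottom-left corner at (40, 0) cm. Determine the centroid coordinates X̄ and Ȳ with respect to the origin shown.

vertical leg: A = 40 × 85 = 3400.00, centroid at (20.00, 42.50).
horizontal leg: A = 80 × 28 = 2240.00, centroid at (80.00, 14.00).
ΣA = 5640.00 cm²
ΣAX̄ = (3400.00)(20.00) + (2240.00)(80.00) = 247200.00 cm³
ΣAȲ = (3400.00)(42.50) + (2240.00)(14.00) = 175860.00 cm³
X̄ = 247200.00 / 5640.00 = 43.83 cm
Ȳ = 175860.00 / 5640.00 = 31.18 cm

X̄ = 43.83 cm, Ȳ = 31.18 cm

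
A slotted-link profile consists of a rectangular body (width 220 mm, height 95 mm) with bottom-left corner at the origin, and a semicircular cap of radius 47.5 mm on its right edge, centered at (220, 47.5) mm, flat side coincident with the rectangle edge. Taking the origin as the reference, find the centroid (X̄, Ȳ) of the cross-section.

X̄ = 128.87 mm, Ȳ = 47.50 mm

rectangular body: A = 220 × 95 = 20900.00, centroid at (110.00, 47.50).
semicircular end: A = ½π·47.5² = 3544.11, centroid at (240.16, 47.50).
ΣA = 24444.11 mm², ΣAX̄ = 3150151.94 mm³, ΣAȲ = 1161095.19 mm³.
X̄ = 3150151.94/24444.11 = 128.87 mm; Ȳ = 1161095.19/24444.11 = 47.50 mm.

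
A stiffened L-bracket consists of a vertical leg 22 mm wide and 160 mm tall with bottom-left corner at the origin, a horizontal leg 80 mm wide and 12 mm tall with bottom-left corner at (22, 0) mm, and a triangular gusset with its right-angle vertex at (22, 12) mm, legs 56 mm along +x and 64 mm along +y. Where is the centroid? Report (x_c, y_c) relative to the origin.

x_c = 27.28 mm, y_c = 55.34 mm

vertical leg: A = 22 × 160 = 3520.00, centroid at (11.00, 80.00).
horizontal leg: A = 80 × 12 = 960.00, centroid at (62.00, 6.00).
gusset: A = ½·56·64 = 1792.00, centroid at (40.67, 33.33).
ΣA = 6272.00 mm², ΣAx_c = 171114.67 mm³, ΣAy_c = 347093.33 mm³.
x_c = 171114.67/6272.00 = 27.28 mm; y_c = 347093.33/6272.00 = 55.34 mm.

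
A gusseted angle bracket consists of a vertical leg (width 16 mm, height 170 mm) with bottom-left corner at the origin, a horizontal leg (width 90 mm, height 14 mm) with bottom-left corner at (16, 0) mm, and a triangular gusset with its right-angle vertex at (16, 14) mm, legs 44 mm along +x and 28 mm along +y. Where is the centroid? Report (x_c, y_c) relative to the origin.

x_c = 25.57 mm, y_c = 55.35 mm

vertical leg: A = 16 × 170 = 2720.00, centroid at (8.00, 85.00).
horizontal leg: A = 90 × 14 = 1260.00, centroid at (61.00, 7.00).
gusset: A = ½·44·28 = 616.00, centroid at (30.67, 23.33).
ΣA = 4596.00 mm²
ΣAx_c = (2720.00)(8.00) + (1260.00)(61.00) + (616.00)(30.67) = 117510.67 mm³
ΣAy_c = (2720.00)(85.00) + (1260.00)(7.00) + (616.00)(23.33) = 254393.33 mm³
x_c = 117510.67 / 4596.00 = 25.57 mm
y_c = 254393.33 / 4596.00 = 55.35 mm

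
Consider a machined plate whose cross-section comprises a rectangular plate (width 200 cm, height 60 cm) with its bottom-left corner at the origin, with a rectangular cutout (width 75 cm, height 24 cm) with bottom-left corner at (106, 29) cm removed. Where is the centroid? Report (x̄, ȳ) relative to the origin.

plate: A = 200 × 60 = 12000.00, centroid at (100.00, 30.00).
hole: A = −(75 × 24) = -1800.00, centroid at (143.50, 41.00).
ΣA = 10200.00 cm², ΣAx̄ = 941700.00 cm³, ΣAȳ = 286200.00 cm³.
x̄ = 941700.00/10200.00 = 92.32 cm; ȳ = 286200.00/10200.00 = 28.06 cm.

x̄ = 92.32 cm, ȳ = 28.06 cm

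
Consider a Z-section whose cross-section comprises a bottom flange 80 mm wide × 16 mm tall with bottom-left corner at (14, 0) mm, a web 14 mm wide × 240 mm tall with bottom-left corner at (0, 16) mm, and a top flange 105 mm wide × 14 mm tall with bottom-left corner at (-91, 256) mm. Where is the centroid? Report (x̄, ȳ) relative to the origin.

x̄ = 5.90 mm, ȳ = 139.74 mm

bottom flange: A = 80 × 16 = 1280.00, centroid at (54.00, 8.00).
web: A = 14 × 240 = 3360.00, centroid at (7.00, 136.00).
top flange: A = 105 × 14 = 1470.00, centroid at (-38.50, 263.00).
ΣA = 6110.00 mm²
ΣAx̄ = (1280.00)(54.00) + (3360.00)(7.00) + (1470.00)(-38.50) = 36045.00 mm³
ΣAȳ = (1280.00)(8.00) + (3360.00)(136.00) + (1470.00)(263.00) = 853810.00 mm³
x̄ = 36045.00 / 6110.00 = 5.90 mm
ȳ = 853810.00 / 6110.00 = 139.74 mm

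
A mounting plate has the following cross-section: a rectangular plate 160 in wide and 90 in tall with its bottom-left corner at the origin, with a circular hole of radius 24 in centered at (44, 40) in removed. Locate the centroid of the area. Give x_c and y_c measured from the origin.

Part | A | x̄ᵢ | ȳᵢ | A·x̄ᵢ | A·ȳᵢ
plate | 14400.00 | 80.00 | 45.00 | 1152000.00 | 648000.00
hole | -1809.56 | 44.00 | 40.00 | -79620.52 | -72382.29
Σ | 12590.44 |  |  | 1072379.48 | 575617.71
x_c = 1072379.48 / 12590.44 = 85.17 in
y_c = 575617.71 / 12590.44 = 45.72 in

x_c = 85.17 in, y_c = 45.72 in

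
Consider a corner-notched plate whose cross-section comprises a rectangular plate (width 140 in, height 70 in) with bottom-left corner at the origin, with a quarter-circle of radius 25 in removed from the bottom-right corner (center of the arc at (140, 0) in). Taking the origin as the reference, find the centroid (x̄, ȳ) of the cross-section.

Part | A | x̄ᵢ | ȳᵢ | A·x̄ᵢ | A·ȳᵢ
plate | 9800.00 | 70.00 | 35.00 | 686000.00 | 343000.00
removed quarter-circle | -490.87 | 129.39 | 10.61 | -63514.01 | -5208.33
Σ | 9309.13 |  |  | 622485.99 | 337791.67
x̄ = 622485.99 / 9309.13 = 66.87 in
ȳ = 337791.67 / 9309.13 = 36.29 in

x̄ = 66.87 in, ȳ = 36.29 in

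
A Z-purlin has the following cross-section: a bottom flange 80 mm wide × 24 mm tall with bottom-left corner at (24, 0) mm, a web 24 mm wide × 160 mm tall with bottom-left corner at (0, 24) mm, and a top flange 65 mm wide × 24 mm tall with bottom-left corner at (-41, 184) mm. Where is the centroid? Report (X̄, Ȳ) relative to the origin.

X̄ = 21.27 mm, Ȳ = 99.48 mm

bottom flange: A = 80 × 24 = 1920.00, centroid at (64.00, 12.00).
web: A = 24 × 160 = 3840.00, centroid at (12.00, 104.00).
top flange: A = 65 × 24 = 1560.00, centroid at (-8.50, 196.00).
ΣA = 7320.00 mm²
ΣAX̄ = (1920.00)(64.00) + (3840.00)(12.00) + (1560.00)(-8.50) = 155700.00 mm³
ΣAȲ = (1920.00)(12.00) + (3840.00)(104.00) + (1560.00)(196.00) = 728160.00 mm³
X̄ = 155700.00 / 7320.00 = 21.27 mm
Ȳ = 728160.00 / 7320.00 = 99.48 mm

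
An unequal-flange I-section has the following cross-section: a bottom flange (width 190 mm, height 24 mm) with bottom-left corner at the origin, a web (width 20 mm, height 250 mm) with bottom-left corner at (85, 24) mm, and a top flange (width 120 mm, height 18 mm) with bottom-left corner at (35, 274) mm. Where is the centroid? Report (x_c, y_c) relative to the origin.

x_c = 95.00 mm, y_c = 120.39 mm

bottom flange: A = 190 × 24 = 4560.00, centroid at (95.00, 12.00).
web: A = 20 × 250 = 5000.00, centroid at (95.00, 149.00).
top flange: A = 120 × 18 = 2160.00, centroid at (95.00, 283.00).
ΣA = 11720.00 mm²
ΣAx_c = (4560.00)(95.00) + (5000.00)(95.00) + (2160.00)(95.00) = 1113400.00 mm³
ΣAy_c = (4560.00)(12.00) + (5000.00)(149.00) + (2160.00)(283.00) = 1411000.00 mm³
x_c = 1113400.00 / 11720.00 = 95.00 mm
y_c = 1411000.00 / 11720.00 = 120.39 mm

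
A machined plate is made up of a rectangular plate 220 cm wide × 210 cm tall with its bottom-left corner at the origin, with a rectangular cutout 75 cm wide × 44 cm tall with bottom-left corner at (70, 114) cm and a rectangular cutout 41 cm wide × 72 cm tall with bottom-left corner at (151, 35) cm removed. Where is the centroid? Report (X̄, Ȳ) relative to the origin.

X̄ = 105.66 cm, Ȳ = 104.95 cm

plate: A = 220 × 210 = 46200.00, centroid at (110.00, 105.00).
hole 1: A = −(75 × 44) = -3300.00, centroid at (107.50, 136.00).
hole 2: A = −(41 × 72) = -2952.00, centroid at (171.50, 71.00).
ΣA = 39948.00 cm²
ΣAX̄ = (46200.00)(110.00) + (-3300.00)(107.50) + (-2952.00)(171.50) = 4220982.00 cm³
ΣAȲ = (46200.00)(105.00) + (-3300.00)(136.00) + (-2952.00)(71.00) = 4192608.00 cm³
X̄ = 4220982.00 / 39948.00 = 105.66 cm
Ȳ = 4192608.00 / 39948.00 = 104.95 cm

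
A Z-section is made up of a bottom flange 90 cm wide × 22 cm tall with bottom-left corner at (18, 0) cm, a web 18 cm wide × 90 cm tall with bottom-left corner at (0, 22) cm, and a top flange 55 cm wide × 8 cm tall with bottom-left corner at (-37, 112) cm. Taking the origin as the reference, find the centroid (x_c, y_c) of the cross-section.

Part | A | x̄ᵢ | ȳᵢ | A·x̄ᵢ | A·ȳᵢ
bottom flange | 1980.00 | 63.00 | 11.00 | 124740.00 | 21780.00
web | 1620.00 | 9.00 | 67.00 | 14580.00 | 108540.00
top flange | 440.00 | -9.50 | 116.00 | -4180.00 | 51040.00
Σ | 4040.00 |  |  | 135140.00 | 181360.00
x_c = 135140.00 / 4040.00 = 33.45 cm
y_c = 181360.00 / 4040.00 = 44.89 cm

x_c = 33.45 cm, y_c = 44.89 cm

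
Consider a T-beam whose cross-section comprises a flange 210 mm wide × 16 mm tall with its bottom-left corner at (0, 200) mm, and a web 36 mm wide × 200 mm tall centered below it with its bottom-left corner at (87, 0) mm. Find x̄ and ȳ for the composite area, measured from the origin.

Part | A | x̄ᵢ | ȳᵢ | A·x̄ᵢ | A·ȳᵢ
web | 7200.00 | 105.00 | 100.00 | 756000.00 | 720000.00
flange | 3360.00 | 105.00 | 208.00 | 352800.00 | 698880.00
Σ | 10560.00 |  |  | 1108800.00 | 1418880.00
x̄ = 1108800.00 / 10560.00 = 105.00 mm
ȳ = 1418880.00 / 10560.00 = 134.36 mm

x̄ = 105.00 mm, ȳ = 134.36 mm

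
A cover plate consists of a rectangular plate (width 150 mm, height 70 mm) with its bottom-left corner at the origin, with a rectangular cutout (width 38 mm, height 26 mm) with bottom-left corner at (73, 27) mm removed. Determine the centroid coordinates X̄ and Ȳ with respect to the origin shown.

plate: A = 150 × 70 = 10500.00, centroid at (75.00, 35.00).
hole: A = −(38 × 26) = -988.00, centroid at (92.00, 40.00).
ΣA = 9512.00 mm²
ΣAX̄ = (10500.00)(75.00) + (-988.00)(92.00) = 696604.00 mm³
ΣAȲ = (10500.00)(35.00) + (-988.00)(40.00) = 327980.00 mm³
X̄ = 696604.00 / 9512.00 = 73.23 mm
Ȳ = 327980.00 / 9512.00 = 34.48 mm

X̄ = 73.23 mm, Ȳ = 34.48 mm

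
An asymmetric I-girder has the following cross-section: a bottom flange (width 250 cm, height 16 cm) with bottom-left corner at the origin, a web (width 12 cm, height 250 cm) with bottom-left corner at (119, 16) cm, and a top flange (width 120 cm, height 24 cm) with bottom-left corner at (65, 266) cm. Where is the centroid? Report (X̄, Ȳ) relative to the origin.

X̄ = 125.00 cm, Ȳ = 127.09 cm

bottom flange: A = 250 × 16 = 4000.00, centroid at (125.00, 8.00).
web: A = 12 × 250 = 3000.00, centroid at (125.00, 141.00).
top flange: A = 120 × 24 = 2880.00, centroid at (125.00, 278.00).
ΣA = 9880.00 cm², ΣAX̄ = 1235000.00 cm³, ΣAȲ = 1255640.00 cm³.
X̄ = 1235000.00/9880.00 = 125.00 cm; Ȳ = 1255640.00/9880.00 = 127.09 cm.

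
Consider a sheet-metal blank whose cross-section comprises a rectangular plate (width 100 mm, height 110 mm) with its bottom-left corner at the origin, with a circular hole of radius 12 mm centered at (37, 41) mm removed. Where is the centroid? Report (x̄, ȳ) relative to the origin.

x̄ = 50.56 mm, ȳ = 55.60 mm

Part | A | x̄ᵢ | ȳᵢ | A·x̄ᵢ | A·ȳᵢ
plate | 11000.00 | 50.00 | 55.00 | 550000.00 | 605000.00
hole | -452.39 | 37.00 | 41.00 | -16738.41 | -18547.96
Σ | 10547.61 |  |  | 533261.59 | 586452.04
x̄ = 533261.59 / 10547.61 = 50.56 mm
ȳ = 586452.04 / 10547.61 = 55.60 mm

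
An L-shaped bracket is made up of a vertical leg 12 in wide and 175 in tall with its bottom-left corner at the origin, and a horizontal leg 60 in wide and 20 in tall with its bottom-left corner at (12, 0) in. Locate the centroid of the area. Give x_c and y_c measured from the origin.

vertical leg: A = 12 × 175 = 2100.00, centroid at (6.00, 87.50).
horizontal leg: A = 60 × 20 = 1200.00, centroid at (42.00, 10.00).
ΣA = 3300.00 in²
ΣAx_c = (2100.00)(6.00) + (1200.00)(42.00) = 63000.00 in³
ΣAy_c = (2100.00)(87.50) + (1200.00)(10.00) = 195750.00 in³
x_c = 63000.00 / 3300.00 = 19.09 in
y_c = 195750.00 / 3300.00 = 59.32 in

x_c = 19.09 in, y_c = 59.32 in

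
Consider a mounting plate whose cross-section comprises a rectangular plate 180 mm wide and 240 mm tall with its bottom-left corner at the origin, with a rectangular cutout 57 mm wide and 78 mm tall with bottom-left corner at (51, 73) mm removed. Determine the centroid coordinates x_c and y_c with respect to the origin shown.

plate: A = 180 × 240 = 43200.00, centroid at (90.00, 120.00).
hole: A = −(57 × 78) = -4446.00, centroid at (79.50, 112.00).
ΣA = 38754.00 mm², ΣAx_c = 3534543.00 mm³, ΣAy_c = 4686048.00 mm³.
x_c = 3534543.00/38754.00 = 91.20 mm; y_c = 4686048.00/38754.00 = 120.92 mm.

x_c = 91.20 mm, y_c = 120.92 mm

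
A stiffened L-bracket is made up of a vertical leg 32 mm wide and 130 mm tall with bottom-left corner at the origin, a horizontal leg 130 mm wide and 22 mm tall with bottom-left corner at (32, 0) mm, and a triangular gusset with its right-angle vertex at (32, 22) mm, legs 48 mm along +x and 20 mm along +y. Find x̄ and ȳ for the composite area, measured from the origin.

x̄ = 48.94 mm, ȳ = 42.08 mm

vertical leg: A = 32 × 130 = 4160.00, centroid at (16.00, 65.00).
horizontal leg: A = 130 × 22 = 2860.00, centroid at (97.00, 11.00).
gusset: A = ½·48·20 = 480.00, centroid at (48.00, 28.67).
ΣA = 7500.00 mm², ΣAx̄ = 367020.00 mm³, ΣAȳ = 315620.00 mm³.
x̄ = 367020.00/7500.00 = 48.94 mm; ȳ = 315620.00/7500.00 = 42.08 mm.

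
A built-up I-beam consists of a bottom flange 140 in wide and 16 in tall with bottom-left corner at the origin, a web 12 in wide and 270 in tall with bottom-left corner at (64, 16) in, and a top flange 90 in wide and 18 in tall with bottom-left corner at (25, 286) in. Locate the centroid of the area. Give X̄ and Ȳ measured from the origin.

X̄ = 70.00 in, Ȳ = 138.74 in

bottom flange: A = 140 × 16 = 2240.00, centroid at (70.00, 8.00).
web: A = 12 × 270 = 3240.00, centroid at (70.00, 151.00).
top flange: A = 90 × 18 = 1620.00, centroid at (70.00, 295.00).
ΣA = 7100.00 in²
ΣAX̄ = (2240.00)(70.00) + (3240.00)(70.00) + (1620.00)(70.00) = 497000.00 in³
ΣAȲ = (2240.00)(8.00) + (3240.00)(151.00) + (1620.00)(295.00) = 985060.00 in³
X̄ = 497000.00 / 7100.00 = 70.00 in
Ȳ = 985060.00 / 7100.00 = 138.74 in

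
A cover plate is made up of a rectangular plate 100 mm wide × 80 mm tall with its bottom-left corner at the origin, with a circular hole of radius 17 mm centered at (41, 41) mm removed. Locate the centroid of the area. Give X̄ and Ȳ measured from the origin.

X̄ = 51.15 mm, Ȳ = 39.87 mm

plate: A = 100 × 80 = 8000.00, centroid at (50.00, 40.00).
hole: A = −π·17² = -907.92, centroid at (41.00, 41.00).
ΣA = 7092.08 mm²
ΣAX̄ = (8000.00)(50.00) + (-907.92)(41.00) = 362775.27 mm³
ΣAȲ = (8000.00)(40.00) + (-907.92)(41.00) = 282775.27 mm³
X̄ = 362775.27 / 7092.08 = 51.15 mm
Ȳ = 282775.27 / 7092.08 = 39.87 mm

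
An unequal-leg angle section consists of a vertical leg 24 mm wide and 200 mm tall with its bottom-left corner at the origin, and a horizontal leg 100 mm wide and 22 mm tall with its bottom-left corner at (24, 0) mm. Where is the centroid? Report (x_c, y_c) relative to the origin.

x_c = 31.49 mm, y_c = 72.03 mm

Part | A | x̄ᵢ | ȳᵢ | A·x̄ᵢ | A·ȳᵢ
vertical leg | 4800.00 | 12.00 | 100.00 | 57600.00 | 480000.00
horizontal leg | 2200.00 | 74.00 | 11.00 | 162800.00 | 24200.00
Σ | 7000.00 |  |  | 220400.00 | 504200.00
x_c = 220400.00 / 7000.00 = 31.49 mm
y_c = 504200.00 / 7000.00 = 72.03 mm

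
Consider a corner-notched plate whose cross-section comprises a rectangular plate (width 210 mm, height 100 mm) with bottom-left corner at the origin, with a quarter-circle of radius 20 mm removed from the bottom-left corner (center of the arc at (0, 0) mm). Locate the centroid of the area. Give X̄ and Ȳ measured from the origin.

X̄ = 106.47 mm, Ȳ = 50.63 mm

plate: A = 210 × 100 = 21000.00, centroid at (105.00, 50.00).
removed quarter-circle: A = −¼π·20² = -314.16, centroid at (8.49, 8.49).
ΣA = 20685.84 mm², ΣAX̄ = 2202333.33 mm³, ΣAȲ = 1047333.33 mm³.
X̄ = 2202333.33/20685.84 = 106.47 mm; Ȳ = 1047333.33/20685.84 = 50.63 mm.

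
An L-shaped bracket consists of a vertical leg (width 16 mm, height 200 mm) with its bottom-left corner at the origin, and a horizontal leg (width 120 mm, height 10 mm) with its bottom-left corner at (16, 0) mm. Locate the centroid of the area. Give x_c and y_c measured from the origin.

vertical leg: A = 16 × 200 = 3200.00, centroid at (8.00, 100.00).
horizontal leg: A = 120 × 10 = 1200.00, centroid at (76.00, 5.00).
ΣA = 4400.00 mm², ΣAx_c = 116800.00 mm³, ΣAy_c = 326000.00 mm³.
x_c = 116800.00/4400.00 = 26.55 mm; y_c = 326000.00/4400.00 = 74.09 mm.

x_c = 26.55 mm, y_c = 74.09 mm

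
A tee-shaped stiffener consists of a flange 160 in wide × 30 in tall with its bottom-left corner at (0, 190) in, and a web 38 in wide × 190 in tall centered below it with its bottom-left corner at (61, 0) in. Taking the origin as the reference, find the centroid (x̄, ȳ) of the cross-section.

Part | A | x̄ᵢ | ȳᵢ | A·x̄ᵢ | A·ȳᵢ
web | 7220.00 | 80.00 | 95.00 | 577600.00 | 685900.00
flange | 4800.00 | 80.00 | 205.00 | 384000.00 | 984000.00
Σ | 12020.00 |  |  | 961600.00 | 1669900.00
x̄ = 961600.00 / 12020.00 = 80.00 in
ȳ = 1669900.00 / 12020.00 = 138.93 in

x̄ = 80.00 in, ȳ = 138.93 in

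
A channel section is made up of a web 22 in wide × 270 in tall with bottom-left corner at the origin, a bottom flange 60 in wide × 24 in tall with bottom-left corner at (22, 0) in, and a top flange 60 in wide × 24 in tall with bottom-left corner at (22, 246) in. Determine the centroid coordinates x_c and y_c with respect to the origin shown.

web: A = 22 × 270 = 5940.00, centroid at (11.00, 135.00).
bottom flange: A = 60 × 24 = 1440.00, centroid at (52.00, 12.00).
top flange: A = 60 × 24 = 1440.00, centroid at (52.00, 258.00).
ΣA = 8820.00 in²
ΣAx_c = (5940.00)(11.00) + (1440.00)(52.00) + (1440.00)(52.00) = 215100.00 in³
ΣAy_c = (5940.00)(135.00) + (1440.00)(12.00) + (1440.00)(258.00) = 1190700.00 in³
x_c = 215100.00 / 8820.00 = 24.39 in
y_c = 1190700.00 / 8820.00 = 135.00 in

x_c = 24.39 in, y_c = 135.00 in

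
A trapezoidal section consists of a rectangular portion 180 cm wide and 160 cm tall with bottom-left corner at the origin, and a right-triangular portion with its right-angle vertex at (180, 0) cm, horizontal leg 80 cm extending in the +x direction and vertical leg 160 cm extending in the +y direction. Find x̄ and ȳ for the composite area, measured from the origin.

x̄ = 111.21 cm, ȳ = 75.15 cm

rectangular portion: A = 180 × 160 = 28800.00, centroid at (90.00, 80.00).
triangular portion: A = ½·80·160 = 6400.00, centroid at (206.67, 53.33).
ΣA = 35200.00 cm², ΣAx̄ = 3914666.67 cm³, ΣAȳ = 2645333.33 cm³.
x̄ = 3914666.67/35200.00 = 111.21 cm; ȳ = 2645333.33/35200.00 = 75.15 cm.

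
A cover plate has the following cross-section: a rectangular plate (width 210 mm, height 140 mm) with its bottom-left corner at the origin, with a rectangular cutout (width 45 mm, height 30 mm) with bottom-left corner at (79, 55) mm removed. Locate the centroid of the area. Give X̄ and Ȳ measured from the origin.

X̄ = 105.17 mm, Ȳ = 70.00 mm

Part | A | x̄ᵢ | ȳᵢ | A·x̄ᵢ | A·ȳᵢ
plate | 29400.00 | 105.00 | 70.00 | 3087000.00 | 2058000.00
hole | -1350.00 | 101.50 | 70.00 | -137025.00 | -94500.00
Σ | 28050.00 |  |  | 2949975.00 | 1963500.00
X̄ = 2949975.00 / 28050.00 = 105.17 mm
Ȳ = 1963500.00 / 28050.00 = 70.00 mm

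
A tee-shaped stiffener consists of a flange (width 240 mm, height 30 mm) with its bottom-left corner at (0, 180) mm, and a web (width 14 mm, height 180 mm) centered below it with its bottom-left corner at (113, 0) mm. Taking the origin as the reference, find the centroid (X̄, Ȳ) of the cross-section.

web: A = 14 × 180 = 2520.00, centroid at (120.00, 90.00).
flange: A = 240 × 30 = 7200.00, centroid at (120.00, 195.00).
ΣA = 9720.00 mm²
ΣAX̄ = (2520.00)(120.00) + (7200.00)(120.00) = 1166400.00 mm³
ΣAȲ = (2520.00)(90.00) + (7200.00)(195.00) = 1630800.00 mm³
X̄ = 1166400.00 / 9720.00 = 120.00 mm
Ȳ = 1630800.00 / 9720.00 = 167.78 mm

X̄ = 120.00 mm, Ȳ = 167.78 mm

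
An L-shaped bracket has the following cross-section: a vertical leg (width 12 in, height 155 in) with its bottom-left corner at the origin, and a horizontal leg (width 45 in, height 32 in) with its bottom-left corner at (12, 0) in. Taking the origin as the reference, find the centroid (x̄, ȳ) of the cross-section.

x̄ = 18.44 in, ȳ = 50.66 in

vertical leg: A = 12 × 155 = 1860.00, centroid at (6.00, 77.50).
horizontal leg: A = 45 × 32 = 1440.00, centroid at (34.50, 16.00).
ΣA = 3300.00 in²
ΣAx̄ = (1860.00)(6.00) + (1440.00)(34.50) = 60840.00 in³
ΣAȳ = (1860.00)(77.50) + (1440.00)(16.00) = 167190.00 in³
x̄ = 60840.00 / 3300.00 = 18.44 in
ȳ = 167190.00 / 3300.00 = 50.66 in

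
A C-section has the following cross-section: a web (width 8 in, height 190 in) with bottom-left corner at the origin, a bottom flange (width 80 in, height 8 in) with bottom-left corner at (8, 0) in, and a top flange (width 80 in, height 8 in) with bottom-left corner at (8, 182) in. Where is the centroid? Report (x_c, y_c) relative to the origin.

x_c = 24.11 in, y_c = 95.00 in

web: A = 8 × 190 = 1520.00, centroid at (4.00, 95.00).
bottom flange: A = 80 × 8 = 640.00, centroid at (48.00, 4.00).
top flange: A = 80 × 8 = 640.00, centroid at (48.00, 186.00).
ΣA = 2800.00 in², ΣAx_c = 67520.00 in³, ΣAy_c = 266000.00 in³.
x_c = 67520.00/2800.00 = 24.11 in; y_c = 266000.00/2800.00 = 95.00 in.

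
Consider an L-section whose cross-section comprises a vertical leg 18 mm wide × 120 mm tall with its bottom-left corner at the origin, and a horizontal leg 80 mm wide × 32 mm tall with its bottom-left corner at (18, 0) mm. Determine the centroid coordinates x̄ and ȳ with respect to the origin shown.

x̄ = 35.58 mm, ȳ = 36.14 mm

vertical leg: A = 18 × 120 = 2160.00, centroid at (9.00, 60.00).
horizontal leg: A = 80 × 32 = 2560.00, centroid at (58.00, 16.00).
ΣA = 4720.00 mm²
ΣAx̄ = (2160.00)(9.00) + (2560.00)(58.00) = 167920.00 mm³
ΣAȳ = (2160.00)(60.00) + (2560.00)(16.00) = 170560.00 mm³
x̄ = 167920.00 / 4720.00 = 35.58 mm
ȳ = 170560.00 / 4720.00 = 36.14 mm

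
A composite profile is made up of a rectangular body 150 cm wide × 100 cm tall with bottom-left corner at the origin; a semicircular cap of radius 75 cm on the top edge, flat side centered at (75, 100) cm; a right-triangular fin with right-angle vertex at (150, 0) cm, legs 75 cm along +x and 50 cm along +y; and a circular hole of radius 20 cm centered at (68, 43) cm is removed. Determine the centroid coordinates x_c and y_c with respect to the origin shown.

x_c = 83.03 cm, y_c = 77.37 cm

rectangular body: A = 150 × 100 = 15000.00, centroid at (75.00, 50.00).
semicircular top: A = ½π·75² = 8835.73, centroid at (75.00, 131.83).
triangular fin: A = ½·75·50 = 1875.00, centroid at (175.00, 16.67).
hole: A = −π·20² = -1256.64, centroid at (68.00, 43.00).
ΣA = 24454.09 cm²
ΣAx_c = (15000.00)(75.00) + (8835.73)(75.00) + (1875.00)(175.00) + (-1256.64)(68.00) = 2030353.38 cm³
ΣAy_c = (15000.00)(50.00) + (8835.73)(131.83) + (1875.00)(16.67) + (-1256.64)(43.00) = 1892037.54 cm³
x_c = 2030353.38 / 24454.09 = 83.03 cm
y_c = 1892037.54 / 24454.09 = 77.37 cm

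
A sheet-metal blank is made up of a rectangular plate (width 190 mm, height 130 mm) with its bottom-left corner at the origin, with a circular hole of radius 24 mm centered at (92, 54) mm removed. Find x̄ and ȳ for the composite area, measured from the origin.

x̄ = 95.24 mm, ȳ = 65.87 mm

plate: A = 190 × 130 = 24700.00, centroid at (95.00, 65.00).
hole: A = −π·24² = -1809.56, centroid at (92.00, 54.00).
ΣA = 22890.44 mm², ΣAx̄ = 2180020.72 mm³, ΣAȳ = 1507783.90 mm³.
x̄ = 2180020.72/22890.44 = 95.24 mm; ȳ = 1507783.90/22890.44 = 65.87 mm.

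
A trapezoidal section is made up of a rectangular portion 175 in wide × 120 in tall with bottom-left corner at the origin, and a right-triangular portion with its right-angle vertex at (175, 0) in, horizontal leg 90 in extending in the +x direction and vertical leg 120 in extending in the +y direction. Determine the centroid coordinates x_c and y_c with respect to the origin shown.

rectangular portion: A = 175 × 120 = 21000.00, centroid at (87.50, 60.00).
triangular portion: A = ½·90·120 = 5400.00, centroid at (205.00, 40.00).
ΣA = 26400.00 in²
ΣAx_c = (21000.00)(87.50) + (5400.00)(205.00) = 2944500.00 in³
ΣAy_c = (21000.00)(60.00) + (5400.00)(40.00) = 1476000.00 in³
x_c = 2944500.00 / 26400.00 = 111.53 in
y_c = 1476000.00 / 26400.00 = 55.91 in

x_c = 111.53 in, y_c = 55.91 in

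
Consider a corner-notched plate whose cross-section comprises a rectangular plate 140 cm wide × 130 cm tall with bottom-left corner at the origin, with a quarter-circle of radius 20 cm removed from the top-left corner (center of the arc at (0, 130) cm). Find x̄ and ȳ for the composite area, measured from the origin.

x̄ = 71.08 cm, ȳ = 64.01 cm

plate: A = 140 × 130 = 18200.00, centroid at (70.00, 65.00).
removed quarter-circle: A = −¼π·20² = -314.16, centroid at (8.49, 121.51).
ΣA = 17885.84 cm²
ΣAx̄ = (18200.00)(70.00) + (-314.16)(8.49) = 1271333.33 cm³
ΣAȳ = (18200.00)(65.00) + (-314.16)(121.51) = 1144825.96 cm³
x̄ = 1271333.33 / 17885.84 = 71.08 cm
ȳ = 1144825.96 / 17885.84 = 64.01 cm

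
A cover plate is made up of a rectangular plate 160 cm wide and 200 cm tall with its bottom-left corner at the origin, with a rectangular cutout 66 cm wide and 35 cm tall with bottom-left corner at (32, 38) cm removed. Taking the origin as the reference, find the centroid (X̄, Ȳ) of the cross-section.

X̄ = 81.17 cm, Ȳ = 103.46 cm

Part | A | x̄ᵢ | ȳᵢ | A·x̄ᵢ | A·ȳᵢ
plate | 32000.00 | 80.00 | 100.00 | 2560000.00 | 3200000.00
hole | -2310.00 | 65.00 | 55.50 | -150150.00 | -128205.00
Σ | 29690.00 |  |  | 2409850.00 | 3071795.00
X̄ = 2409850.00 / 29690.00 = 81.17 cm
Ȳ = 3071795.00 / 29690.00 = 103.46 cm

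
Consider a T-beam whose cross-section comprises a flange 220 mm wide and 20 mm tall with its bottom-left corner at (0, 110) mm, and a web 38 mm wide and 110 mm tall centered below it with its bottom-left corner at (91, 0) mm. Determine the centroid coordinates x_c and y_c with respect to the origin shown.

Part | A | x̄ᵢ | ȳᵢ | A·x̄ᵢ | A·ȳᵢ
web | 4180.00 | 110.00 | 55.00 | 459800.00 | 229900.00
flange | 4400.00 | 110.00 | 120.00 | 484000.00 | 528000.00
Σ | 8580.00 |  |  | 943800.00 | 757900.00
x_c = 943800.00 / 8580.00 = 110.00 mm
y_c = 757900.00 / 8580.00 = 88.33 mm

x_c = 110.00 mm, y_c = 88.33 mm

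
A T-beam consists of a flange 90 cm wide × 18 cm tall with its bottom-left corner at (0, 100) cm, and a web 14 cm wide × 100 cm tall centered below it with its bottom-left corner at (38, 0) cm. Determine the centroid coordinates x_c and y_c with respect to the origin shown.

x_c = 45.00 cm, y_c = 81.65 cm

web: A = 14 × 100 = 1400.00, centroid at (45.00, 50.00).
flange: A = 90 × 18 = 1620.00, centroid at (45.00, 109.00).
ΣA = 3020.00 cm²
ΣAx_c = (1400.00)(45.00) + (1620.00)(45.00) = 135900.00 cm³
ΣAy_c = (1400.00)(50.00) + (1620.00)(109.00) = 246580.00 cm³
x_c = 135900.00 / 3020.00 = 45.00 cm
y_c = 246580.00 / 3020.00 = 81.65 cm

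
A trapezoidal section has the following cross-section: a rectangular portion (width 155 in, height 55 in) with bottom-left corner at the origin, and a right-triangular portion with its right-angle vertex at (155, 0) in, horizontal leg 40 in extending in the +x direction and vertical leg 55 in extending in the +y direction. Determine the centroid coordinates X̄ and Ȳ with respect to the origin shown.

X̄ = 87.88 in, Ȳ = 26.45 in

rectangular portion: A = 155 × 55 = 8525.00, centroid at (77.50, 27.50).
triangular portion: A = ½·40·55 = 1100.00, centroid at (168.33, 18.33).
ΣA = 9625.00 in², ΣAX̄ = 845854.17 in³, ΣAȲ = 254604.17 in³.
X̄ = 845854.17/9625.00 = 87.88 in; Ȳ = 254604.17/9625.00 = 26.45 in.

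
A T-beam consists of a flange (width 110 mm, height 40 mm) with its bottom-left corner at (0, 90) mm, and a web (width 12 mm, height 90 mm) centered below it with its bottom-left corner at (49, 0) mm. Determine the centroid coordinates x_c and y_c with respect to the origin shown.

web: A = 12 × 90 = 1080.00, centroid at (55.00, 45.00).
flange: A = 110 × 40 = 4400.00, centroid at (55.00, 110.00).
ΣA = 5480.00 mm²
ΣAx_c = (1080.00)(55.00) + (4400.00)(55.00) = 301400.00 mm³
ΣAy_c = (1080.00)(45.00) + (4400.00)(110.00) = 532600.00 mm³
x_c = 301400.00 / 5480.00 = 55.00 mm
y_c = 532600.00 / 5480.00 = 97.19 mm

x_c = 55.00 mm, y_c = 97.19 mm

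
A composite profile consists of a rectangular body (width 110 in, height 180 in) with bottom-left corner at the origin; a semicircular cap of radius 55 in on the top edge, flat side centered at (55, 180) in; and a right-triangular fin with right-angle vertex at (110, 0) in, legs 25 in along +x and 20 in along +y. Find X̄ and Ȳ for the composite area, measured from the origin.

Part | A | x̄ᵢ | ȳᵢ | A·x̄ᵢ | A·ȳᵢ
rectangular body | 19800.00 | 55.00 | 90.00 | 1089000.00 | 1782000.00
semicircular top | 4751.66 | 55.00 | 203.34 | 261341.24 | 966215.27
triangular fin | 250.00 | 118.33 | 6.67 | 29583.33 | 1666.67
Σ | 24801.66 |  |  | 1379924.57 | 2749881.93
X̄ = 1379924.57 / 24801.66 = 55.64 in
Ȳ = 2749881.93 / 24801.66 = 110.87 in

X̄ = 55.64 in, Ȳ = 110.87 in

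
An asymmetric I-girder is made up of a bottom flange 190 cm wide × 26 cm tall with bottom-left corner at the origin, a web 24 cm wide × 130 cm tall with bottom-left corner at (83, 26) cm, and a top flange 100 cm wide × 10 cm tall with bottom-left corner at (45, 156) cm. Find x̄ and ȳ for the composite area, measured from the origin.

x̄ = 95.00 cm, ȳ = 56.20 cm

bottom flange: A = 190 × 26 = 4940.00, centroid at (95.00, 13.00).
web: A = 24 × 130 = 3120.00, centroid at (95.00, 91.00).
top flange: A = 100 × 10 = 1000.00, centroid at (95.00, 161.00).
ΣA = 9060.00 cm², ΣAx̄ = 860700.00 cm³, ΣAȳ = 509140.00 cm³.
x̄ = 860700.00/9060.00 = 95.00 cm; ȳ = 509140.00/9060.00 = 56.20 cm.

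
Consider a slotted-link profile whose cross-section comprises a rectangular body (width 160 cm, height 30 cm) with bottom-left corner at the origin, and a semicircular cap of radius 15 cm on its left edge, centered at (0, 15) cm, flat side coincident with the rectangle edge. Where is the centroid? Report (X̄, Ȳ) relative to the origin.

rectangular body: A = 160 × 30 = 4800.00, centroid at (80.00, 15.00).
semicircular end: A = ½π·15² = 353.43, centroid at (-6.37, 15.00).
ΣA = 5153.43 cm²
ΣAX̄ = (4800.00)(80.00) + (353.43)(-6.37) = 381750.00 cm³
ΣAȲ = (4800.00)(15.00) + (353.43)(15.00) = 77301.44 cm³
X̄ = 381750.00 / 5153.43 = 74.08 cm
Ȳ = 77301.44 / 5153.43 = 15.00 cm

X̄ = 74.08 cm, Ȳ = 15.00 cm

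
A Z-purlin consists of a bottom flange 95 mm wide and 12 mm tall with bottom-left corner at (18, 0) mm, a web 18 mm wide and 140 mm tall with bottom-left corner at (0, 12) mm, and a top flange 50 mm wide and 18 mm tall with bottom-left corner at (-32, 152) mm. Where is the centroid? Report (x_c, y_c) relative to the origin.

x_c = 19.97 mm, y_c = 78.59 mm

bottom flange: A = 95 × 12 = 1140.00, centroid at (65.50, 6.00).
web: A = 18 × 140 = 2520.00, centroid at (9.00, 82.00).
top flange: A = 50 × 18 = 900.00, centroid at (-7.00, 161.00).
ΣA = 4560.00 mm²
ΣAx_c = (1140.00)(65.50) + (2520.00)(9.00) + (900.00)(-7.00) = 91050.00 mm³
ΣAy_c = (1140.00)(6.00) + (2520.00)(82.00) + (900.00)(161.00) = 358380.00 mm³
x_c = 91050.00 / 4560.00 = 19.97 mm
y_c = 358380.00 / 4560.00 = 78.59 mm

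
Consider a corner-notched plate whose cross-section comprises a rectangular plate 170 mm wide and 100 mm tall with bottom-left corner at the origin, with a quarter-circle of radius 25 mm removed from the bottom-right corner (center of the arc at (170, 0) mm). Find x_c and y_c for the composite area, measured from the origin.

x_c = 82.79 mm, y_c = 51.17 mm

Part | A | x̄ᵢ | ȳᵢ | A·x̄ᵢ | A·ȳᵢ
plate | 17000.00 | 85.00 | 50.00 | 1445000.00 | 850000.00
removed quarter-circle | -490.87 | 159.39 | 10.61 | -78240.22 | -5208.33
Σ | 16509.13 |  |  | 1366759.78 | 844791.67
x_c = 1366759.78 / 16509.13 = 82.79 mm
y_c = 844791.67 / 16509.13 = 51.17 mm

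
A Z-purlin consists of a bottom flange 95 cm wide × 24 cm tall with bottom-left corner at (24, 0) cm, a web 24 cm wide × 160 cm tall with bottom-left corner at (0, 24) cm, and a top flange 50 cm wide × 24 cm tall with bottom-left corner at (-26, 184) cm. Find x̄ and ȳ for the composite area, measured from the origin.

x̄ = 28.40 cm, ȳ = 90.43 cm

bottom flange: A = 95 × 24 = 2280.00, centroid at (71.50, 12.00).
web: A = 24 × 160 = 3840.00, centroid at (12.00, 104.00).
top flange: A = 50 × 24 = 1200.00, centroid at (-1.00, 196.00).
ΣA = 7320.00 cm², ΣAx̄ = 207900.00 cm³, ΣAȳ = 661920.00 cm³.
x̄ = 207900.00/7320.00 = 28.40 cm; ȳ = 661920.00/7320.00 = 90.43 cm.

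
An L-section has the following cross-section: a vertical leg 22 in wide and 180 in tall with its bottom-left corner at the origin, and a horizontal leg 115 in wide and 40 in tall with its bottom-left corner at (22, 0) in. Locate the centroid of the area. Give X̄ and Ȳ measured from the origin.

vertical leg: A = 22 × 180 = 3960.00, centroid at (11.00, 90.00).
horizontal leg: A = 115 × 40 = 4600.00, centroid at (79.50, 20.00).
ΣA = 8560.00 in², ΣAX̄ = 409260.00 in³, ΣAȲ = 448400.00 in³.
X̄ = 409260.00/8560.00 = 47.81 in; Ȳ = 448400.00/8560.00 = 52.38 in.

X̄ = 47.81 in, Ȳ = 52.38 in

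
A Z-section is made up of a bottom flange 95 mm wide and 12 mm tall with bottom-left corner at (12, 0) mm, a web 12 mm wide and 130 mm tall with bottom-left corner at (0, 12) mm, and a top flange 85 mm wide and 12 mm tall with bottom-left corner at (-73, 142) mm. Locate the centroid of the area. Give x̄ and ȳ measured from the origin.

x̄ = 12.39 mm, ȳ = 74.71 mm

bottom flange: A = 95 × 12 = 1140.00, centroid at (59.50, 6.00).
web: A = 12 × 130 = 1560.00, centroid at (6.00, 77.00).
top flange: A = 85 × 12 = 1020.00, centroid at (-30.50, 148.00).
ΣA = 3720.00 mm², ΣAx̄ = 46080.00 mm³, ΣAȳ = 277920.00 mm³.
x̄ = 46080.00/3720.00 = 12.39 mm; ȳ = 277920.00/3720.00 = 74.71 mm.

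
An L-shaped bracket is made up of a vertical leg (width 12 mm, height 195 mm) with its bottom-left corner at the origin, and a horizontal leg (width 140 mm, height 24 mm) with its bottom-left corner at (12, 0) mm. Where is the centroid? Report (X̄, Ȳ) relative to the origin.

X̄ = 50.80 mm, Ȳ = 47.10 mm

Part | A | x̄ᵢ | ȳᵢ | A·x̄ᵢ | A·ȳᵢ
vertical leg | 2340.00 | 6.00 | 97.50 | 14040.00 | 228150.00
horizontal leg | 3360.00 | 82.00 | 12.00 | 275520.00 | 40320.00
Σ | 5700.00 |  |  | 289560.00 | 268470.00
X̄ = 289560.00 / 5700.00 = 50.80 mm
Ȳ = 268470.00 / 5700.00 = 47.10 mm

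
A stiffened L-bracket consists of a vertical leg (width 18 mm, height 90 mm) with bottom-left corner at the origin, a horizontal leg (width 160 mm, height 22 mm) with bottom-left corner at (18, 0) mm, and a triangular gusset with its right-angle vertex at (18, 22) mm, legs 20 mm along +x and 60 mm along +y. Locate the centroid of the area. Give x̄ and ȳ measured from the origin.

vertical leg: A = 18 × 90 = 1620.00, centroid at (9.00, 45.00).
horizontal leg: A = 160 × 22 = 3520.00, centroid at (98.00, 11.00).
gusset: A = ½·20·60 = 600.00, centroid at (24.67, 42.00).
ΣA = 5740.00 mm², ΣAx̄ = 374340.00 mm³, ΣAȳ = 136820.00 mm³.
x̄ = 374340.00/5740.00 = 65.22 mm; ȳ = 136820.00/5740.00 = 23.84 mm.

x̄ = 65.22 mm, ȳ = 23.84 mm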